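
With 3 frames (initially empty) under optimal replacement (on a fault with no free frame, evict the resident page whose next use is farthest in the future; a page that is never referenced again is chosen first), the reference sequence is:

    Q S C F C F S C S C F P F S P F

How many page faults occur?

Q: miss, frames (Q)
S: miss, frames (Q S)
C: miss, frames (Q S C)
F: miss, evict Q, frames (S C F)
C: hit
F: hit
S: hit
C: hit
S: hit
C: hit
F: hit
P: miss, evict C, frames (S F P)
F: hit
S: hit
P: hit
F: hit
Page faults: 5.

5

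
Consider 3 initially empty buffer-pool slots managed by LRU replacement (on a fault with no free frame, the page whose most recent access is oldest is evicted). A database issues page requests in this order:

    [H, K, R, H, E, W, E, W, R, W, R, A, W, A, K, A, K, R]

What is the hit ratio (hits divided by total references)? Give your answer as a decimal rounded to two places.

0.50

H → fault, frames (H)
K → fault, frames (H K)
R → fault, frames (H K R)
H → hit
E → fault, evict K, frames (R H E)
W → fault, evict R, frames (H E W)
E → hit
W → hit
R → fault, evict H, frames (E W R)
W → hit
R → hit
A → fault, evict E, frames (W R A)
W → hit
A → hit
K → fault, evict R, frames (W A K)
A → hit
K → hit
R → fault, evict W, frames (A K R)
Hits: 9 of 18 references → 9/18 = 0.5000.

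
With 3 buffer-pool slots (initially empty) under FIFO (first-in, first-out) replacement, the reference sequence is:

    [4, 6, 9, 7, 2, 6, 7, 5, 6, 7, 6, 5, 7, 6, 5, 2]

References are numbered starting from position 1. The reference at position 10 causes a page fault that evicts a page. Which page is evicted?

pos 1: 4 -> fault, frames (4)
pos 2: 6 -> fault, frames (4 6)
pos 3: 9 -> fault, frames (4 6 9)
pos 4: 7 -> fault, evict 4, frames (6 9 7)
pos 5: 2 -> fault, evict 6, frames (9 7 2)
pos 6: 6 -> fault, evict 9, frames (7 2 6)
pos 7: 7 -> hit
pos 8: 5 -> fault, evict 7, frames (2 6 5)
pos 9: 6 -> hit
pos 10: 7 -> fault, evict 2, frames (6 5 7)
At position 10, page 2 is evicted.

2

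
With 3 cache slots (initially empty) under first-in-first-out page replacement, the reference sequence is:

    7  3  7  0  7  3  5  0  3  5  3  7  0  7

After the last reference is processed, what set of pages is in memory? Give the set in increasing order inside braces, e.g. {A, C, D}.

7 → miss, frames [7]
3 → miss, frames [7, 3]
7 → hit
0 → miss, frames [7, 3, 0]
7 → hit
3 → hit
5 → miss, evict 7, frames [3, 0, 5]
0 → hit
3 → hit
5 → hit
3 → hit
7 → miss, evict 3, frames [0, 5, 7]
0 → hit
7 → hit

{0, 5, 7}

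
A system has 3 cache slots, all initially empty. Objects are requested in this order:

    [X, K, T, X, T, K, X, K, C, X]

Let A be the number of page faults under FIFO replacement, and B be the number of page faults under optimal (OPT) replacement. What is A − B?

1

Under FIFO: F F F . . . . . F F → 5 faults.
Under OPT: F F F . . . . . F . → 4 faults.
A − B = 5 − 4 = 1.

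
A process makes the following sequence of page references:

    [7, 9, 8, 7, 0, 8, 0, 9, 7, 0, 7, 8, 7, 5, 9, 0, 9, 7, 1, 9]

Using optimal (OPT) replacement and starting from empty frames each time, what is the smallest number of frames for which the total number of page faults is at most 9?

3

f=1: 20 faults
f=2: 12 faults
f=3: 8 faults
f=4: 6 faults
f=5: 6 faults
f=6: 6 faults
Smallest f with faults ≤ 9 is 3.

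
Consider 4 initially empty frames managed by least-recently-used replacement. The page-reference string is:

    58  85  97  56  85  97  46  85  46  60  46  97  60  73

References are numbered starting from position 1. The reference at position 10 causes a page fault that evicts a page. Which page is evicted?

pos 1: 58: fault, frames (58)
pos 2: 85: fault, frames (58 85)
pos 3: 97: fault, frames (58 85 97)
pos 4: 56: fault, frames (58 85 97 56)
pos 5: 85: hit
pos 6: 97: hit
pos 7: 46: fault, evict 58, frames (56 85 97 46)
pos 8: 85: hit
pos 9: 46: hit
pos 10: 60: fault, evict 56, frames (97 85 46 60)
At position 10, page 56 is evicted.

56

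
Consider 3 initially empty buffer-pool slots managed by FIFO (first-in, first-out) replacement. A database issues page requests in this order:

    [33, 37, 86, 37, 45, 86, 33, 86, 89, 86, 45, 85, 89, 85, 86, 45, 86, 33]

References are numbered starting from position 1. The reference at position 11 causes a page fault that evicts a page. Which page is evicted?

pos 1: 33: fault, frames {33}
pos 2: 37: fault, frames {33,37}
pos 3: 86: fault, frames {33,37,86}
pos 4: 37: hit
pos 5: 45: fault, evict 33, frames {37,86,45}
pos 6: 86: hit
pos 7: 33: fault, evict 37, frames {86,45,33}
pos 8: 86: hit
pos 9: 89: fault, evict 86, frames {45,33,89}
pos 10: 86: fault, evict 45, frames {33,89,86}
pos 11: 45: fault, evict 33, frames {89,86,45}
At position 11, page 33 is evicted.

33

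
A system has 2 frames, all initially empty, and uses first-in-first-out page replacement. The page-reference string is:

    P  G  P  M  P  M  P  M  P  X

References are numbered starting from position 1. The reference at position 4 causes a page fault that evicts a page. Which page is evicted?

pos 1: P → miss, frames [P]
pos 2: G → miss, frames [P, G]
pos 3: P → hit
pos 4: M → miss, evict P, frames [G, M]
At position 4, page P is evicted.

P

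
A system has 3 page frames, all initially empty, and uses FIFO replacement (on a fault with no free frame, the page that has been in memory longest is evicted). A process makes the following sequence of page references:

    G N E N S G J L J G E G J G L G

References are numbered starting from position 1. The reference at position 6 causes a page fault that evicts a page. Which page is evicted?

N

pos 1: G → fault, frames (G)
pos 2: N → fault, frames (G N)
pos 3: E → fault, frames (G N E)
pos 4: N → hit
pos 5: S → fault, evict G, frames (N E S)
pos 6: G → fault, evict N, frames (E S G)
At position 6, page N is evicted.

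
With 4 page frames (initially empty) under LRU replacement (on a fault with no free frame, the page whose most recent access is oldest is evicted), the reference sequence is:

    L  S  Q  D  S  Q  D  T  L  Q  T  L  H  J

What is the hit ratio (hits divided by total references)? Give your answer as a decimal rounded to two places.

L -> miss, frames (L)
S -> miss, frames (L S)
Q -> miss, frames (L S Q)
D -> miss, frames (L S Q D)
S -> hit
Q -> hit
D -> hit
T -> miss, evict L, frames (S Q D T)
L -> miss, evict S, frames (Q D T L)
Q -> hit
T -> hit
L -> hit
H -> miss, evict D, frames (Q T L H)
J -> miss, evict Q, frames (T L H J)
Hits: 6 of 14 references → 6/14 = 0.4286.

0.43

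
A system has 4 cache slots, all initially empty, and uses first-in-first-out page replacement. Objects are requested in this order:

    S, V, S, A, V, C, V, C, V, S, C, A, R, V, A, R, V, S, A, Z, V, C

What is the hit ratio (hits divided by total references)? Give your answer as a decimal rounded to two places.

0.59

S: miss, frames [S]
V: miss, frames [S, V]
S: hit
A: miss, frames [S, V, A]
V: hit
C: miss, frames [S, V, A, C]
V: hit
C: hit
V: hit
S: hit
C: hit
A: hit
R: miss, evict S, frames [V, A, C, R]
V: hit
A: hit
R: hit
V: hit
S: miss, evict V, frames [A, C, R, S]
A: hit
Z: miss, evict A, frames [C, R, S, Z]
V: miss, evict C, frames [R, S, Z, V]
C: miss, evict R, frames [S, Z, V, C]
Hits: 13 of 22 references → 13/22 = 0.5909.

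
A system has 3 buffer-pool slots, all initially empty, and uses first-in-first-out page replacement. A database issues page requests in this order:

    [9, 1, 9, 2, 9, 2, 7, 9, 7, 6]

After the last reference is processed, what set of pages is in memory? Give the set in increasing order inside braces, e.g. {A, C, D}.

{6, 7, 9}

9: fault, frames (9)
1: fault, frames (9 1)
9: hit
2: fault, frames (9 1 2)
9: hit
2: hit
7: fault, evict 9, frames (1 2 7)
9: fault, evict 1, frames (2 7 9)
7: hit
6: fault, evict 2, frames (7 9 6)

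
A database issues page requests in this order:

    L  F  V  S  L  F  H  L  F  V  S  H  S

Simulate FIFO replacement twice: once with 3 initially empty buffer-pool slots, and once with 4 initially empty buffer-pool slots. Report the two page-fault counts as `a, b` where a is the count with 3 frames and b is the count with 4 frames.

9, 10

3 frames: F F F F F F F . . F F . . → 9 faults.
4 frames: F F F F . . F F F F F F . → 10 faults.
10 > 9: adding a frame increased faults — Belady's anomaly.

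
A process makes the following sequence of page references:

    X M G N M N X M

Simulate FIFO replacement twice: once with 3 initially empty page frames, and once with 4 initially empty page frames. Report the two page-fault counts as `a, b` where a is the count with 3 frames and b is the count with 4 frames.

6, 4

3 frames: F F F F . . F F → 6 faults.
4 frames: F F F F . . . . → 4 faults.
4 < 6: adding a frame reduced faults, as is typical.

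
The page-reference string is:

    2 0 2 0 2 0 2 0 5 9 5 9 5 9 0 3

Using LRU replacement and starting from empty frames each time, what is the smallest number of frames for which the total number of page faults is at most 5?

f=1: 16 faults
f=2: 6 faults
f=3: 5 faults
f=4: 5 faults
f=5: 5 faults
Smallest f with faults ≤ 5 is 3.

3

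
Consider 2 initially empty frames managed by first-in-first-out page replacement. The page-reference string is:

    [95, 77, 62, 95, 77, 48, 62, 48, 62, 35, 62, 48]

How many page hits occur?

3

95 → miss, frames (95)
77 → miss, frames (95 77)
62 → miss, evict 95, frames (77 62)
95 → miss, evict 77, frames (62 95)
77 → miss, evict 62, frames (95 77)
48 → miss, evict 95, frames (77 48)
62 → miss, evict 77, frames (48 62)
48 → hit
62 → hit
35 → miss, evict 48, frames (62 35)
62 → hit
48 → miss, evict 62, frames (35 48)
Hits: 3.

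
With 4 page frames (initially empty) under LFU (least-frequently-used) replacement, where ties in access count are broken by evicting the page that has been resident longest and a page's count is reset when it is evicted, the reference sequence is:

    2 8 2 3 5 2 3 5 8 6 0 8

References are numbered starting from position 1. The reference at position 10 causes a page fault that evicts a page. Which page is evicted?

pos 1: 2: fault, frames (2)
pos 2: 8: fault, frames (2 8)
pos 3: 2: hit
pos 4: 3: fault, frames (2 8 3)
pos 5: 5: fault, frames (2 8 3 5)
pos 6: 2: hit
pos 7: 3: hit
pos 8: 5: hit
pos 9: 8: hit
pos 10: 6: fault, evict 8, frames (2 3 5 6)
At position 10, page 8 is evicted.

8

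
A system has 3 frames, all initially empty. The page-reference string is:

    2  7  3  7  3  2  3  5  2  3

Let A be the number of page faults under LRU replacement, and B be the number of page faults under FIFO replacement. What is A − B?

-1

Under LRU: F F F . . . . F . . → 4 faults.
Under FIFO: F F F . . . . F F . → 5 faults.
A − B = 4 − 5 = -1.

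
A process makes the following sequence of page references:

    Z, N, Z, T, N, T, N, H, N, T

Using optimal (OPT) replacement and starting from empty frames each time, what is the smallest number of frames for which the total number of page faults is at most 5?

f=1: 10 faults
f=2: 5 faults
f=3: 4 faults
f=4: 4 faults
Smallest f with faults ≤ 5 is 2.

2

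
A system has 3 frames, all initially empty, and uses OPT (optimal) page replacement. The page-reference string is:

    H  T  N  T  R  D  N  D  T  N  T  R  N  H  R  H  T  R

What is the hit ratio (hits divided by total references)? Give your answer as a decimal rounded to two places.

0.61

H: fault, frames (H)
T: fault, frames (H T)
N: fault, frames (H T N)
T: hit
R: fault, evict H, frames (T N R)
D: fault, evict R, frames (T N D)
N: hit
D: hit
T: hit
N: hit
T: hit
R: fault, evict D, frames (T N R)
N: hit
H: fault, evict N, frames (T R H)
R: hit
H: hit
T: hit
R: hit
Hits: 11 of 18 references → 11/18 = 0.6111.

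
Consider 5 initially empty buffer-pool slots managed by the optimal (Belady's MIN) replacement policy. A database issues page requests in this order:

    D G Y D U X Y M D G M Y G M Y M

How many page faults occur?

6

D -> miss, frames [D]
G -> miss, frames [D, G]
Y -> miss, frames [D, G, Y]
D -> hit
U -> miss, frames [D, G, Y, U]
X -> miss, frames [D, G, Y, U, X]
Y -> hit
M -> miss, evict X, frames [D, G, Y, U, M]
D -> hit
G -> hit
M -> hit
Y -> hit
G -> hit
M -> hit
Y -> hit
M -> hit
Page faults: 6.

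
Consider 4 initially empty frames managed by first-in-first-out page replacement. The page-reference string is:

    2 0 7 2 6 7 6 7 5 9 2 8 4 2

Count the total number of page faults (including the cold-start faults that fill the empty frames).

2 → fault, frames [2]
0 → fault, frames [2, 0]
7 → fault, frames [2, 0, 7]
2 → hit
6 → fault, frames [2, 0, 7, 6]
7 → hit
6 → hit
7 → hit
5 → fault, evict 2, frames [0, 7, 6, 5]
9 → fault, evict 0, frames [7, 6, 5, 9]
2 → fault, evict 7, frames [6, 5, 9, 2]
8 → fault, evict 6, frames [5, 9, 2, 8]
4 → fault, evict 5, frames [9, 2, 8, 4]
2 → hit
Page faults: 9.

9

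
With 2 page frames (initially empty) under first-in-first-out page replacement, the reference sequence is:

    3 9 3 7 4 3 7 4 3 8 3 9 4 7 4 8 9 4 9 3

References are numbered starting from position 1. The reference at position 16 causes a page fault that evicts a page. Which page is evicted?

pos 1: 3: miss, frames {3}
pos 2: 9: miss, frames {3,9}
pos 3: 3: hit
pos 4: 7: miss, evict 3, frames {9,7}
pos 5: 4: miss, evict 9, frames {7,4}
pos 6: 3: miss, evict 7, frames {4,3}
pos 7: 7: miss, evict 4, frames {3,7}
pos 8: 4: miss, evict 3, frames {7,4}
pos 9: 3: miss, evict 7, frames {4,3}
pos 10: 8: miss, evict 4, frames {3,8}
pos 11: 3: hit
pos 12: 9: miss, evict 3, frames {8,9}
pos 13: 4: miss, evict 8, frames {9,4}
pos 14: 7: miss, evict 9, frames {4,7}
pos 15: 4: hit
pos 16: 8: miss, evict 4, frames {7,8}
At position 16, page 4 is evicted.

4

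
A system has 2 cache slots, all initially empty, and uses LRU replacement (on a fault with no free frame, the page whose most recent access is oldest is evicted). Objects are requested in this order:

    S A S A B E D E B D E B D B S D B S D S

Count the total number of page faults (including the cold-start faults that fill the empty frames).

15

S -> fault, frames [S]
A -> fault, frames [S, A]
S -> hit
A -> hit
B -> fault, evict S, frames [A, B]
E -> fault, evict A, frames [B, E]
D -> fault, evict B, frames [E, D]
E -> hit
B -> fault, evict D, frames [E, B]
D -> fault, evict E, frames [B, D]
E -> fault, evict B, frames [D, E]
B -> fault, evict D, frames [E, B]
D -> fault, evict E, frames [B, D]
B -> hit
S -> fault, evict D, frames [B, S]
D -> fault, evict B, frames [S, D]
B -> fault, evict S, frames [D, B]
S -> fault, evict D, frames [B, S]
D -> fault, evict B, frames [S, D]
S -> hit
Page faults: 15.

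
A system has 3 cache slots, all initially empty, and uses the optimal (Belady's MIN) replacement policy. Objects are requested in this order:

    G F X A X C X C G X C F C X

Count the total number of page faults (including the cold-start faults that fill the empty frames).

6

G -> miss, frames (G)
F -> miss, frames (G F)
X -> miss, frames (G F X)
A -> miss, evict F, frames (G X A)
X -> hit
C -> miss, evict A, frames (G X C)
X -> hit
C -> hit
G -> hit
X -> hit
C -> hit
F -> miss, evict G, frames (X C F)
C -> hit
X -> hit
Page faults: 6.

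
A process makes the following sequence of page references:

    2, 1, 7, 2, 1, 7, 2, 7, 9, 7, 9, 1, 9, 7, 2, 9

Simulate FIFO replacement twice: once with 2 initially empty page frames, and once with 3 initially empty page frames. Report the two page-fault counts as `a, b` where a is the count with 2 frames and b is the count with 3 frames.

2 frames: F F F F F F F . F F . F F F F F → 14 faults.
3 frames: F F F . . . . . F . . . . . F . → 5 faults.
5 < 14: adding a frame reduced faults, as is typical.

14, 5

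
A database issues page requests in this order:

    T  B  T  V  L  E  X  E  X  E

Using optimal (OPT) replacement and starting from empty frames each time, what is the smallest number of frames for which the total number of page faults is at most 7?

2

f=1: 10 faults
f=2: 6 faults
f=3: 6 faults
f=4: 6 faults
f=5: 6 faults
f=6: 6 faults
Smallest f with faults ≤ 7 is 2.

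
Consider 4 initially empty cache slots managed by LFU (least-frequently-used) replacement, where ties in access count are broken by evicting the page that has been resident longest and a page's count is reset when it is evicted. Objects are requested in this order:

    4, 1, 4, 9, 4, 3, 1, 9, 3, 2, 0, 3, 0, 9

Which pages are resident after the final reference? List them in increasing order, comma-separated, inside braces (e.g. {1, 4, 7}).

4 → miss, frames (4)
1 → miss, frames (4 1)
4 → hit
9 → miss, frames (4 1 9)
4 → hit
3 → miss, frames (4 1 9 3)
1 → hit
9 → hit
3 → hit
2 → miss, evict 1, frames (4 9 3 2)
0 → miss, evict 2, frames (4 9 3 0)
3 → hit
0 → hit
9 → hit

{0, 3, 4, 9}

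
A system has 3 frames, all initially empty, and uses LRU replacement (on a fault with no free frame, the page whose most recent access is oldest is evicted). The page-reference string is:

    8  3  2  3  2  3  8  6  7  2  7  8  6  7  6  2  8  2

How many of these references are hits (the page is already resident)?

8 -> miss, frames {8}
3 -> miss, frames {8,3}
2 -> miss, frames {8,3,2}
3 -> hit
2 -> hit
3 -> hit
8 -> hit
6 -> miss, evict 2, frames {3,8,6}
7 -> miss, evict 3, frames {8,6,7}
2 -> miss, evict 8, frames {6,7,2}
7 -> hit
8 -> miss, evict 6, frames {2,7,8}
6 -> miss, evict 2, frames {7,8,6}
7 -> hit
6 -> hit
2 -> miss, evict 8, frames {7,6,2}
8 -> miss, evict 7, frames {6,2,8}
2 -> hit
Hits: 8.

8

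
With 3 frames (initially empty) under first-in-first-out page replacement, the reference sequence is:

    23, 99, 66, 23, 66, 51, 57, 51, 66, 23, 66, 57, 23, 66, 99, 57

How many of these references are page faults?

23 → miss, frames (23)
99 → miss, frames (23 99)
66 → miss, frames (23 99 66)
23 → hit
66 → hit
51 → miss, evict 23, frames (99 66 51)
57 → miss, evict 99, frames (66 51 57)
51 → hit
66 → hit
23 → miss, evict 66, frames (51 57 23)
66 → miss, evict 51, frames (57 23 66)
57 → hit
23 → hit
66 → hit
99 → miss, evict 57, frames (23 66 99)
57 → miss, evict 23, frames (66 99 57)
Page faults: 9.

9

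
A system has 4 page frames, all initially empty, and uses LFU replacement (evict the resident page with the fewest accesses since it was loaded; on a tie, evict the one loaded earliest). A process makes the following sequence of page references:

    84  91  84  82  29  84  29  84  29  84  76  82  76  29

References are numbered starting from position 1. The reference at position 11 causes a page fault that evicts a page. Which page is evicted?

91

pos 1: 84: miss, frames {84}
pos 2: 91: miss, frames {84,91}
pos 3: 84: hit
pos 4: 82: miss, frames {84,91,82}
pos 5: 29: miss, frames {84,91,82,29}
pos 6: 84: hit
pos 7: 29: hit
pos 8: 84: hit
pos 9: 29: hit
pos 10: 84: hit
pos 11: 76: miss, evict 91, frames {84,82,29,76}
At position 11, page 91 is evicted.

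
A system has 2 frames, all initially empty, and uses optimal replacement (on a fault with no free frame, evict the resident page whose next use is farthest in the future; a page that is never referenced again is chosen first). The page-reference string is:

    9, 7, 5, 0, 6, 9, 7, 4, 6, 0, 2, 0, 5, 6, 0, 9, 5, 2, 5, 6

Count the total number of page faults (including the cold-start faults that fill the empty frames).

9: fault, frames (9)
7: fault, frames (9 7)
5: fault, evict 7, frames (9 5)
0: fault, evict 5, frames (9 0)
6: fault, evict 0, frames (9 6)
9: hit
7: fault, evict 9, frames (6 7)
4: fault, evict 7, frames (6 4)
6: hit
0: fault, evict 4, frames (6 0)
2: fault, evict 6, frames (0 2)
0: hit
5: fault, evict 2, frames (0 5)
6: fault, evict 5, frames (0 6)
0: hit
9: fault, evict 0, frames (6 9)
5: fault, evict 9, frames (6 5)
2: fault, evict 6, frames (5 2)
5: hit
6: fault, evict 2, frames (5 6)
Page faults: 15.

15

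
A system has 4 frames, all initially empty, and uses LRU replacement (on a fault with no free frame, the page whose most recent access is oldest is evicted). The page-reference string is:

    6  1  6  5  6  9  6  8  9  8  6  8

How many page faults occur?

5

6 → fault, frames {6}
1 → fault, frames {6,1}
6 → hit
5 → fault, frames {1,6,5}
6 → hit
9 → fault, frames {1,5,6,9}
6 → hit
8 → fault, evict 1, frames {5,9,6,8}
9 → hit
8 → hit
6 → hit
8 → hit
Page faults: 5.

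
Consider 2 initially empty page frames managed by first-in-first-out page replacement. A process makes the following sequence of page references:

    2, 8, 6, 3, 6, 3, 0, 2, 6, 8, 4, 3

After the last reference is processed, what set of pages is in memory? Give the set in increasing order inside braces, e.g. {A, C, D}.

{3, 4}

2 -> miss, frames {2}
8 -> miss, frames {2,8}
6 -> miss, evict 2, frames {8,6}
3 -> miss, evict 8, frames {6,3}
6 -> hit
3 -> hit
0 -> miss, evict 6, frames {3,0}
2 -> miss, evict 3, frames {0,2}
6 -> miss, evict 0, frames {2,6}
8 -> miss, evict 2, frames {6,8}
4 -> miss, evict 6, frames {8,4}
3 -> miss, evict 8, frames {4,3}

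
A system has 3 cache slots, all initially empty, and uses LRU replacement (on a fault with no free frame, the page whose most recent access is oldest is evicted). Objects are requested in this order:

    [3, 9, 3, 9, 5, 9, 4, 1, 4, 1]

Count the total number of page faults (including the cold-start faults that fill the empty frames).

3 -> fault, frames {3}
9 -> fault, frames {3,9}
3 -> hit
9 -> hit
5 -> fault, frames {3,9,5}
9 -> hit
4 -> fault, evict 3, frames {5,9,4}
1 -> fault, evict 5, frames {9,4,1}
4 -> hit
1 -> hit
Page faults: 5.

5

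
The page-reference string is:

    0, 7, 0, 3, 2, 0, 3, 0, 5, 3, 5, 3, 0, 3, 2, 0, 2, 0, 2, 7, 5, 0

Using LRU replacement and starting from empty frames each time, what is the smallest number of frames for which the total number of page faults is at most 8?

4

f=1: 22 faults
f=2: 14 faults
f=3: 9 faults
f=4: 7 faults
f=5: 5 faults
Smallest f with faults ≤ 8 is 4.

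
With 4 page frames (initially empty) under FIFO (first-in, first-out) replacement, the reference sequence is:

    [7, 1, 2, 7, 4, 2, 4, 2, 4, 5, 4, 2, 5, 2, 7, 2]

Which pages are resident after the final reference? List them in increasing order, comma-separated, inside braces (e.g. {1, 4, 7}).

7 -> fault, frames {7}
1 -> fault, frames {7,1}
2 -> fault, frames {7,1,2}
7 -> hit
4 -> fault, frames {7,1,2,4}
2 -> hit
4 -> hit
2 -> hit
4 -> hit
5 -> fault, evict 7, frames {1,2,4,5}
4 -> hit
2 -> hit
5 -> hit
2 -> hit
7 -> fault, evict 1, frames {2,4,5,7}
2 -> hit

{2, 4, 5, 7}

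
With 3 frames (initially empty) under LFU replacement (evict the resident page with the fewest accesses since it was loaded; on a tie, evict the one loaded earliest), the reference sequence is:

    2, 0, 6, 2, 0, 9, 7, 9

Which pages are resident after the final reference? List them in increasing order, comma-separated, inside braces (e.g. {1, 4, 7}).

2 → miss, frames {2}
0 → miss, frames {2,0}
6 → miss, frames {2,0,6}
2 → hit
0 → hit
9 → miss, evict 6, frames {2,0,9}
7 → miss, evict 9, frames {2,0,7}
9 → miss, evict 7, frames {2,0,9}

{0, 2, 9}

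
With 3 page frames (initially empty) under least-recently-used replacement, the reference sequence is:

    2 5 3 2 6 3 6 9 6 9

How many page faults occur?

5

2: fault, frames [2]
5: fault, frames [2, 5]
3: fault, frames [2, 5, 3]
2: hit
6: fault, evict 5, frames [3, 2, 6]
3: hit
6: hit
9: fault, evict 2, frames [3, 6, 9]
6: hit
9: hit
Page faults: 5.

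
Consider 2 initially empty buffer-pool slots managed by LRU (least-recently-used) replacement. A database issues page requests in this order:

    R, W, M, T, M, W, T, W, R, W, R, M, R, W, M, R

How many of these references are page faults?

R: fault, frames [R]
W: fault, frames [R, W]
M: fault, evict R, frames [W, M]
T: fault, evict W, frames [M, T]
M: hit
W: fault, evict T, frames [M, W]
T: fault, evict M, frames [W, T]
W: hit
R: fault, evict T, frames [W, R]
W: hit
R: hit
M: fault, evict W, frames [R, M]
R: hit
W: fault, evict M, frames [R, W]
M: fault, evict R, frames [W, M]
R: fault, evict W, frames [M, R]
Page faults: 11.

11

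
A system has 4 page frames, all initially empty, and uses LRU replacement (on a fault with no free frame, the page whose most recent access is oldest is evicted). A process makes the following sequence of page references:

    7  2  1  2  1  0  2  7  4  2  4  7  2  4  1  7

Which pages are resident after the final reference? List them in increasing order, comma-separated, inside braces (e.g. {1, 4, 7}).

{1, 2, 4, 7}

7: miss, frames (7)
2: miss, frames (7 2)
1: miss, frames (7 2 1)
2: hit
1: hit
0: miss, frames (7 2 1 0)
2: hit
7: hit
4: miss, evict 1, frames (0 2 7 4)
2: hit
4: hit
7: hit
2: hit
4: hit
1: miss, evict 0, frames (7 2 4 1)
7: hit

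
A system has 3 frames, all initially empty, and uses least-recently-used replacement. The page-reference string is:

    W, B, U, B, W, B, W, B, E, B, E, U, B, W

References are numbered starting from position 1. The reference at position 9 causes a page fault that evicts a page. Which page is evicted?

pos 1: W → fault, frames {W}
pos 2: B → fault, frames {W,B}
pos 3: U → fault, frames {W,B,U}
pos 4: B → hit
pos 5: W → hit
pos 6: B → hit
pos 7: W → hit
pos 8: B → hit
pos 9: E → fault, evict U, frames {W,B,E}
At position 9, page U is evicted.

U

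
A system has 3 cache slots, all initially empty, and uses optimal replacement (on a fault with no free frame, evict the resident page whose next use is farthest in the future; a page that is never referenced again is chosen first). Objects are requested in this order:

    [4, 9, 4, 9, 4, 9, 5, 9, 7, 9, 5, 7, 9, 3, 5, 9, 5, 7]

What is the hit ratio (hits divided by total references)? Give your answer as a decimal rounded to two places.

0.67

4 → fault, frames {4}
9 → fault, frames {4,9}
4 → hit
9 → hit
4 → hit
9 → hit
5 → fault, frames {4,9,5}
9 → hit
7 → fault, evict 4, frames {9,5,7}
9 → hit
5 → hit
7 → hit
9 → hit
3 → fault, evict 7, frames {9,5,3}
5 → hit
9 → hit
5 → hit
7 → fault, evict 3, frames {9,5,7}
Hits: 12 of 18 references → 12/18 = 0.6667.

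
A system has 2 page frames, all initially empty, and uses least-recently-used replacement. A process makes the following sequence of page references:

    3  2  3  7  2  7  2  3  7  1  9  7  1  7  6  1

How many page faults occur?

3 → fault, frames (3)
2 → fault, frames (3 2)
3 → hit
7 → fault, evict 2, frames (3 7)
2 → fault, evict 3, frames (7 2)
7 → hit
2 → hit
3 → fault, evict 7, frames (2 3)
7 → fault, evict 2, frames (3 7)
1 → fault, evict 3, frames (7 1)
9 → fault, evict 7, frames (1 9)
7 → fault, evict 1, frames (9 7)
1 → fault, evict 9, frames (7 1)
7 → hit
6 → fault, evict 1, frames (7 6)
1 → fault, evict 7, frames (6 1)
Page faults: 12.

12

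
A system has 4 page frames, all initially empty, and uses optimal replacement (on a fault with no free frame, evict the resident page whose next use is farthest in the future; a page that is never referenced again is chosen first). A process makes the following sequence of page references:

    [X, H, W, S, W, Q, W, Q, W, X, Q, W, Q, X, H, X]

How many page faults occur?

5

X -> fault, frames [X]
H -> fault, frames [X, H]
W -> fault, frames [X, H, W]
S -> fault, frames [X, H, W, S]
W -> hit
Q -> fault, evict S, frames [X, H, W, Q]
W -> hit
Q -> hit
W -> hit
X -> hit
Q -> hit
W -> hit
Q -> hit
X -> hit
H -> hit
X -> hit
Page faults: 5.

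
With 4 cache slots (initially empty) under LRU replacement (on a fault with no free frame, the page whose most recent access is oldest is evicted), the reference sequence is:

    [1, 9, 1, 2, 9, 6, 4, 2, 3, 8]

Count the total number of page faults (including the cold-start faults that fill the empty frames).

7

1 → fault, frames (1)
9 → fault, frames (1 9)
1 → hit
2 → fault, frames (9 1 2)
9 → hit
6 → fault, frames (1 2 9 6)
4 → fault, evict 1, frames (2 9 6 4)
2 → hit
3 → fault, evict 9, frames (6 4 2 3)
8 → fault, evict 6, frames (4 2 3 8)
Page faults: 7.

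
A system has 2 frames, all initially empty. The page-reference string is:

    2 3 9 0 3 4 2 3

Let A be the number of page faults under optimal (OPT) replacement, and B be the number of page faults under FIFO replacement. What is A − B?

-2

Under OPT: F F F F . F F . → 6 faults.
Under FIFO: F F F F F F F F → 8 faults.
A − B = 6 − 8 = -2.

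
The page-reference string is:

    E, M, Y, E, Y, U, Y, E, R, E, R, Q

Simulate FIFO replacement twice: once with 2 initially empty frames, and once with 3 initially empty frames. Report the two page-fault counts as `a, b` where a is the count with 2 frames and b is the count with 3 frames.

9, 7

2 frames: F F F F . F F F F . . F → 9 faults.
3 frames: F F F . . F . F F . . F → 7 faults.
7 < 9: adding a frame reduced faults, as is typical.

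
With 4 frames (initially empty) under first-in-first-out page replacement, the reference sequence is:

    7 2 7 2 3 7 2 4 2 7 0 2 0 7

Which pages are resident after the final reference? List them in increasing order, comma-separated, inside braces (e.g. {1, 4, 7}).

{0, 3, 4, 7}

7 → miss, frames [7]
2 → miss, frames [7, 2]
7 → hit
2 → hit
3 → miss, frames [7, 2, 3]
7 → hit
2 → hit
4 → miss, frames [7, 2, 3, 4]
2 → hit
7 → hit
0 → miss, evict 7, frames [2, 3, 4, 0]
2 → hit
0 → hit
7 → miss, evict 2, frames [3, 4, 0, 7]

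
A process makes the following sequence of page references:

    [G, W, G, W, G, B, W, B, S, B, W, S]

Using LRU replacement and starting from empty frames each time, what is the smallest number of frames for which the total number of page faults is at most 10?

2

f=1: 12 faults
f=2: 7 faults
f=3: 4 faults
f=4: 4 faults
Smallest f with faults ≤ 10 is 2.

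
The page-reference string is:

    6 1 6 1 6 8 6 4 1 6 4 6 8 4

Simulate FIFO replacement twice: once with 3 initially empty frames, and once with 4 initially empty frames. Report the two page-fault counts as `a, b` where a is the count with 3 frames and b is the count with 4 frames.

3 frames: F F . . . F . F . F . . . . → 5 faults.
4 frames: F F . . . F . F . . . . . . → 4 faults.
4 < 5: adding a frame reduced faults, as is typical.

5, 4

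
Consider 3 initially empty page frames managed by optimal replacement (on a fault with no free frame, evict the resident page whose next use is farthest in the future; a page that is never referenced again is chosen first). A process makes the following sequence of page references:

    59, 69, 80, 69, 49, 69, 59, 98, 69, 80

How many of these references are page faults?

6

59 -> miss, frames [59]
69 -> miss, frames [59, 69]
80 -> miss, frames [59, 69, 80]
69 -> hit
49 -> miss, evict 80, frames [59, 69, 49]
69 -> hit
59 -> hit
98 -> miss, evict 49, frames [59, 69, 98]
69 -> hit
80 -> miss, evict 98, frames [59, 69, 80]
Page faults: 6.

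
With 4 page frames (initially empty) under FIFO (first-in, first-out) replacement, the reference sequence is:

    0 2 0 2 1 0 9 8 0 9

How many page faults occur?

0: fault, frames (0)
2: fault, frames (0 2)
0: hit
2: hit
1: fault, frames (0 2 1)
0: hit
9: fault, frames (0 2 1 9)
8: fault, evict 0, frames (2 1 9 8)
0: fault, evict 2, frames (1 9 8 0)
9: hit
Page faults: 6.

6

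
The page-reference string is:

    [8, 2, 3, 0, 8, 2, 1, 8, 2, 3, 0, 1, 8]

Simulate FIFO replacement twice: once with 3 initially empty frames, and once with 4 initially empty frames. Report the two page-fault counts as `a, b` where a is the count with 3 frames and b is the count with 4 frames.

3 frames: F F F F F F F . . F F . F → 10 faults.
4 frames: F F F F . . F F F F F F F → 11 faults.
11 > 10: adding a frame increased faults — Belady's anomaly.

10, 11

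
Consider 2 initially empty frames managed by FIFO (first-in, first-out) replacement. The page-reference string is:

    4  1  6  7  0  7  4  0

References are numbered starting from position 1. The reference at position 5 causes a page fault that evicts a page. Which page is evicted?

6

pos 1: 4 -> miss, frames {4}
pos 2: 1 -> miss, frames {4,1}
pos 3: 6 -> miss, evict 4, frames {1,6}
pos 4: 7 -> miss, evict 1, frames {6,7}
pos 5: 0 -> miss, evict 6, frames {7,0}
At position 5, page 6 is evicted.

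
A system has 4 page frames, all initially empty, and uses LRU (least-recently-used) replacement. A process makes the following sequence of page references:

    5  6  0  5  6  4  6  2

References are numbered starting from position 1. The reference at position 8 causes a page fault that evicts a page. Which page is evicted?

pos 1: 5 -> fault, frames [5]
pos 2: 6 -> fault, frames [5, 6]
pos 3: 0 -> fault, frames [5, 6, 0]
pos 4: 5 -> hit
pos 5: 6 -> hit
pos 6: 4 -> fault, frames [0, 5, 6, 4]
pos 7: 6 -> hit
pos 8: 2 -> fault, evict 0, frames [5, 4, 6, 2]
At position 8, page 0 is evicted.

0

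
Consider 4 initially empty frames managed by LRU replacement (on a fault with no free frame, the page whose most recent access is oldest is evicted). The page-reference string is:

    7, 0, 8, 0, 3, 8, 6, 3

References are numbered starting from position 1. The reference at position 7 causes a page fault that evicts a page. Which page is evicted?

pos 1: 7: miss, frames {7}
pos 2: 0: miss, frames {7,0}
pos 3: 8: miss, frames {7,0,8}
pos 4: 0: hit
pos 5: 3: miss, frames {7,8,0,3}
pos 6: 8: hit
pos 7: 6: miss, evict 7, frames {0,3,8,6}
At position 7, page 7 is evicted.

7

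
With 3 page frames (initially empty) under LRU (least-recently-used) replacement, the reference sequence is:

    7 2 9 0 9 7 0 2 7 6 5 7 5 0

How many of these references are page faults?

9

7 -> fault, frames [7]
2 -> fault, frames [7, 2]
9 -> fault, frames [7, 2, 9]
0 -> fault, evict 7, frames [2, 9, 0]
9 -> hit
7 -> fault, evict 2, frames [0, 9, 7]
0 -> hit
2 -> fault, evict 9, frames [7, 0, 2]
7 -> hit
6 -> fault, evict 0, frames [2, 7, 6]
5 -> fault, evict 2, frames [7, 6, 5]
7 -> hit
5 -> hit
0 -> fault, evict 6, frames [7, 5, 0]
Page faults: 9.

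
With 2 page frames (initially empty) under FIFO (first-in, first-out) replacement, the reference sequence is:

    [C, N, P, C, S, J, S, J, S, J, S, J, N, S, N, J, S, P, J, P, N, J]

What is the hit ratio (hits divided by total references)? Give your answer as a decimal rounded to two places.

C → fault, frames [C]
N → fault, frames [C, N]
P → fault, evict C, frames [N, P]
C → fault, evict N, frames [P, C]
S → fault, evict P, frames [C, S]
J → fault, evict C, frames [S, J]
S → hit
J → hit
S → hit
J → hit
S → hit
J → hit
N → fault, evict S, frames [J, N]
S → fault, evict J, frames [N, S]
N → hit
J → fault, evict N, frames [S, J]
S → hit
P → fault, evict S, frames [J, P]
J → hit
P → hit
N → fault, evict J, frames [P, N]
J → fault, evict P, frames [N, J]
Hits: 10 of 22 references → 10/22 = 0.4545.

0.45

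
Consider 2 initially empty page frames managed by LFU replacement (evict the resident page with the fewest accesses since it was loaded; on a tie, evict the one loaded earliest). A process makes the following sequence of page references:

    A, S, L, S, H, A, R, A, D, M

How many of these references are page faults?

A → fault, frames [A]
S → fault, frames [A, S]
L → fault, evict A, frames [S, L]
S → hit
H → fault, evict L, frames [S, H]
A → fault, evict H, frames [S, A]
R → fault, evict A, frames [S, R]
A → fault, evict R, frames [S, A]
D → fault, evict A, frames [S, D]
M → fault, evict D, frames [S, M]
Page faults: 9.

9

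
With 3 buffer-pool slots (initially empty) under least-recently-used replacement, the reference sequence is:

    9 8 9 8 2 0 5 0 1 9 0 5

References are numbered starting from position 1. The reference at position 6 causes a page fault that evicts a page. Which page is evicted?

9

pos 1: 9 -> fault, frames [9]
pos 2: 8 -> fault, frames [9, 8]
pos 3: 9 -> hit
pos 4: 8 -> hit
pos 5: 2 -> fault, frames [9, 8, 2]
pos 6: 0 -> fault, evict 9, frames [8, 2, 0]
At position 6, page 9 is evicted.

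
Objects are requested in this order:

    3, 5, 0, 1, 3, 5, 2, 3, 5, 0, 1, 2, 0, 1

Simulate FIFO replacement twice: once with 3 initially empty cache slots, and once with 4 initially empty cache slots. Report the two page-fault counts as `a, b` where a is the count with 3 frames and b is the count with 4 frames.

9, 10

3 frames: F F F F F F F . . F F . . . → 9 faults.
4 frames: F F F F . . F F F F F F . . → 10 faults.
10 > 9: adding a frame increased faults — Belady's anomaly.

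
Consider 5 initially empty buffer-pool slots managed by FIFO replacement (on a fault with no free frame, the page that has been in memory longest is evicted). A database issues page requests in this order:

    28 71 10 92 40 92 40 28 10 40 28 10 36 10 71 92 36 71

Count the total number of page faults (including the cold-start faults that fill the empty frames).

6

28 → fault, frames (28)
71 → fault, frames (28 71)
10 → fault, frames (28 71 10)
92 → fault, frames (28 71 10 92)
40 → fault, frames (28 71 10 92 40)
92 → hit
40 → hit
28 → hit
10 → hit
40 → hit
28 → hit
10 → hit
36 → fault, evict 28, frames (71 10 92 40 36)
10 → hit
71 → hit
92 → hit
36 → hit
71 → hit
Page faults: 6.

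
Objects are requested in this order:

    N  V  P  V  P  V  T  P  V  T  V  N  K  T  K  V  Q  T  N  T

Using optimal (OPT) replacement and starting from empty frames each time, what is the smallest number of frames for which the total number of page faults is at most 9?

3

f=1: 20 faults
f=2: 10 faults
f=3: 8 faults
f=4: 6 faults
f=5: 6 faults
f=6: 6 faults
Smallest f with faults ≤ 9 is 3.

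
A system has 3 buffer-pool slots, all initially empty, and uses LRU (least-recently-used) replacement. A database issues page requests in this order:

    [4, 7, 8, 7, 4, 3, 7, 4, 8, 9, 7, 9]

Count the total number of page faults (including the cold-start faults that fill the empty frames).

7

4 -> miss, frames [4]
7 -> miss, frames [4, 7]
8 -> miss, frames [4, 7, 8]
7 -> hit
4 -> hit
3 -> miss, evict 8, frames [7, 4, 3]
7 -> hit
4 -> hit
8 -> miss, evict 3, frames [7, 4, 8]
9 -> miss, evict 7, frames [4, 8, 9]
7 -> miss, evict 4, frames [8, 9, 7]
9 -> hit
Page faults: 7.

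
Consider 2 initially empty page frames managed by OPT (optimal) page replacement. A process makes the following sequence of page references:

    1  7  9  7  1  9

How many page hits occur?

1 → miss, frames (1)
7 → miss, frames (1 7)
9 → miss, evict 1, frames (7 9)
7 → hit
1 → miss, evict 7, frames (9 1)
9 → hit
Hits: 2.

2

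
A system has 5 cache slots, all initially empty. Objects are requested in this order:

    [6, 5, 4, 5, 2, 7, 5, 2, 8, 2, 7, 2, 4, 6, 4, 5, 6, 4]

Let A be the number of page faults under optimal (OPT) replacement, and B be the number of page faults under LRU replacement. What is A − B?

Under OPT: F F F . F F . . F . . . . . . F . . → 7 faults.
Under LRU: F F F . F F . . F . . . . F . F . . → 8 faults.
A − B = 7 − 8 = -1.

-1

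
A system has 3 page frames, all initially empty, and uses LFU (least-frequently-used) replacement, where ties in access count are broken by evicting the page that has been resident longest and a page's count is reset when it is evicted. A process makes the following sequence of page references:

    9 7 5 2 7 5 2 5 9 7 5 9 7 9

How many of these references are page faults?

9

9 -> miss, frames [9]
7 -> miss, frames [9, 7]
5 -> miss, frames [9, 7, 5]
2 -> miss, evict 9, frames [7, 5, 2]
7 -> hit
5 -> hit
2 -> hit
5 -> hit
9 -> miss, evict 7, frames [5, 2, 9]
7 -> miss, evict 9, frames [5, 2, 7]
5 -> hit
9 -> miss, evict 7, frames [5, 2, 9]
7 -> miss, evict 9, frames [5, 2, 7]
9 -> miss, evict 7, frames [5, 2, 9]
Page faults: 9.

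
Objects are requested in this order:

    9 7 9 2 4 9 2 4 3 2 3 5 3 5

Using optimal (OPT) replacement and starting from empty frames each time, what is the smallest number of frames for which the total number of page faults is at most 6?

f=1: 14 faults
f=2: 7 faults
f=3: 6 faults
f=4: 6 faults
f=5: 6 faults
f=6: 6 faults
Smallest f with faults ≤ 6 is 3.

3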